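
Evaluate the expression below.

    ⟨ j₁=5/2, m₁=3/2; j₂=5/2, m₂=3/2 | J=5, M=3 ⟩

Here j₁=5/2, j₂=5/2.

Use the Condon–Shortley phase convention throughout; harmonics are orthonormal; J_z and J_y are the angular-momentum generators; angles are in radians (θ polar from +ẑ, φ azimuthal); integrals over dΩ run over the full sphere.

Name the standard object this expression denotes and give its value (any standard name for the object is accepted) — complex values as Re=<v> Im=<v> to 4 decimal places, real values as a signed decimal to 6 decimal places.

Clebsch–Gordan coefficient, +√(5/9) ≈ +0.745356

This is a Clebsch–Gordan (vector-coupling) coefficient.
triangle: 0!×5!×5!/11! = 14400/39916800
(j±m)!: 4!×1!×4!×1!×8!×2! = 46448640
prefactor² = (2J+1)×Δ×N² = 184320
  k=0: +1/(0!×0!×1!×4!×4!×1!) = 1/576
Σ = 1/576  ⇒  CG² = 184320×(1/576)² = 5/9
CG = +√(5/9) = +0.745356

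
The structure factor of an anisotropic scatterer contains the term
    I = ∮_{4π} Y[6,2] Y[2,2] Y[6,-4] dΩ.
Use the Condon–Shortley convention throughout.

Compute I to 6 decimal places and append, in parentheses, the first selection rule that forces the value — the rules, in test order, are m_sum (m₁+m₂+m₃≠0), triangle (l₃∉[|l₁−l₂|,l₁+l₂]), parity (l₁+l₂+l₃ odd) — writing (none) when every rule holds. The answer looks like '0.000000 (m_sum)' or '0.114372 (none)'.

-0.153870 (none)

Checks pass: Σm=0; 14 even; l₃=6∈[4,8].
(2·6+1)(2·2+1)(2·6+1) = 845
Δ: 2! 10! 2! / 15! → 1/90090
sum: t=0:+1/69120 t=1:−1/14400 t=2:+1/69120 = -7/172800
3j²(6 2 6; 0 0 0) = Δ·Π!·Σ² = 14/715  (sign -1)
sum: t=2:+1/322560 = 1/322560
3j²(6 2 6; 2 2 -4) = Δ·Π!·Σ² = 18/1001  (sign +1)
combine: 4πI² = 845·14/715·18/1001 = 36/121
take √, sign -1: I = -0.15386989
No selection rule forces the value: the integral is nonzero (none).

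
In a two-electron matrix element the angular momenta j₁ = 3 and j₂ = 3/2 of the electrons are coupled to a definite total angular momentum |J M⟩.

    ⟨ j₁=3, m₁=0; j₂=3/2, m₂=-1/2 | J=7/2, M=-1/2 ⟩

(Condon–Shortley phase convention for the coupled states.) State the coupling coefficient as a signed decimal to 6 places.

√[8·1!5!2!/9! · 3!3!1!2!3!4!] = √(384/7)
  +(−1)^0/∏(0,1,3,1,2,1)! = 1/12  (running 1/12)
  +(−1)^1/∏(1,0,2,0,3,2)! = -1/24  (running 1/24)
⟨..|..⟩ = √(384/7)·(1/24) = +0.308607

+0.308607  (= +√(2/21))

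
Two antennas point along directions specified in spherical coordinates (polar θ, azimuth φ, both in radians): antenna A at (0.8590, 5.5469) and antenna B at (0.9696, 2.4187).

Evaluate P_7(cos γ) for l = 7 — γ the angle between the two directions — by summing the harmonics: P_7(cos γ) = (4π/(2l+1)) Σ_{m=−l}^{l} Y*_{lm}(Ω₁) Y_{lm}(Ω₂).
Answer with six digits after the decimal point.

Addition theorem: P_7(cos γ) = (4π/15) Σ_m Y*_{lm}(Ω₁) Y_{lm}(Ω₂), m = −7…7:
  [-7]  conj(Y_{7,-7})(Ω₁) = +0.030498+0.064512i ; Y_{7,-7}(Ω₂) = -0.044212+0.121928i ; Δ = -0.009214+0.000866i
  [-6]  conj(Y_{7,-6})(Ω₁) = -0.066893+0.220396i ; Y_{7,-6}(Ω₂) = -0.121924-0.309715i ; Δ = +0.076416-0.006154i
  [-5]  conj(Y_{7,-5})(Ω₁) = -0.356187+0.213428i ; Y_{7,-5}(Ω₂) = +0.393594+0.201356i ; Δ = -0.183168+0.012284i
  [-4]  conj(Y_{7,-4})(Ω₁) = -0.393554-0.078324i ; Y_{7,-4}(Ω₂) = -0.215613+0.055060i ; Δ = +0.089168-0.004781i
  [-3]  conj(Y_{7,-3})(Ω₁) = -0.024951-0.033648i ; Y_{7,-3}(Ω₂) = -0.121483+0.178381i ; Δ = +0.009033-0.000363i
  [-2]  conj(Y_{7,-2})(Ω₁) = -0.033908+0.344097i ; Y_{7,-2}(Ω₂) = -0.041690-0.331751i ; Δ = +0.115568-0.003096i
  [-1]  conj(Y_{7,-1})(Ω₁) = -0.150171+0.136100i ; Y_{7,-1}(Ω₂) = -0.062120-0.054802i ; Δ = +0.016787-0.000225i
  [+0]  conj(Y_{7,0})(Ω₁) = +0.292807-0.000000i ; Y_{7,0}(Ω₂) = +0.343521+0.000000i ; Δ = +0.100585+0.000000i
  [+1]  conj(Y_{7,1})(Ω₁) = +0.150171+0.136100i ; Y_{7,1}(Ω₂) = +0.062120-0.054802i ; Δ = +0.016787+0.000225i
  [+2]  conj(Y_{7,2})(Ω₁) = -0.033908-0.344097i ; Y_{7,2}(Ω₂) = -0.041690+0.331751i ; Δ = +0.115568+0.003096i
  [+3]  conj(Y_{7,3})(Ω₁) = +0.024951-0.033648i ; Y_{7,3}(Ω₂) = +0.121483+0.178381i ; Δ = +0.009033+0.000363i
  [+4]  conj(Y_{7,4})(Ω₁) = -0.393554+0.078324i ; Y_{7,4}(Ω₂) = -0.215613-0.055060i ; Δ = +0.089168+0.004781i
  [+5]  conj(Y_{7,5})(Ω₁) = +0.356187+0.213428i ; Y_{7,5}(Ω₂) = -0.393594+0.201356i ; Δ = -0.183168-0.012284i
  [+6]  conj(Y_{7,6})(Ω₁) = -0.066893-0.220396i ; Y_{7,6}(Ω₂) = -0.121924+0.309715i ; Δ = +0.076416+0.006154i
  [+7]  conj(Y_{7,7})(Ω₁) = -0.030498+0.064512i ; Y_{7,7}(Ω₂) = +0.044212+0.121928i ; Δ = -0.009214-0.000866i
Total Σ_m = +0.329766-0.000000i. Multiply by 0.837758: +0.276264-0.000000i. P_7(cos γ) = 0.276264

0.276264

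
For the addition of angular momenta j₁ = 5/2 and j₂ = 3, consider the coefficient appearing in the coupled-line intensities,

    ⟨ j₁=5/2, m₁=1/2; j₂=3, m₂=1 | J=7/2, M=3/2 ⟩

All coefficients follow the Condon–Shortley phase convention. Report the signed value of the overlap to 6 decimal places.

j₁+j₂−J=2  J+j₁−j₂=3  J−j₁+j₂=4  j₁+j₂+J+1=10
(j₁±m₁, j₂±m₂, J±M) = (3,2,4,2,5,2)
P² = 3072/35
sum k=0..2:
  [0] +1/96 = 1/96
  [1] −1/12 = -1/12
  [2] +1/48 = 1/48
S = -5/96
C² = P²·S² = 5/21 ; C = -0.487950

-0.487950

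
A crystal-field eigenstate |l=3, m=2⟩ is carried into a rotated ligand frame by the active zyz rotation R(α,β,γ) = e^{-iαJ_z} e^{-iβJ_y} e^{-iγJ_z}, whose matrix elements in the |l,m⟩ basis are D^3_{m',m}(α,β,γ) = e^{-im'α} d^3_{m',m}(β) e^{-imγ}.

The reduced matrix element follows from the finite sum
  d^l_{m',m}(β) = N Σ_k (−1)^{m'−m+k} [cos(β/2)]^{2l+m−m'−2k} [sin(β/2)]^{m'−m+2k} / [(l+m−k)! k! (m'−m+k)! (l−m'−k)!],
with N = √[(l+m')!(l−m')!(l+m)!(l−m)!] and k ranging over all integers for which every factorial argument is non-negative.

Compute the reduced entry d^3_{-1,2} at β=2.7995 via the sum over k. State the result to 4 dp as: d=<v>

d=-0.4703

d^3_{-1,2}(β=2.7995) via the finite sum:
c=cos(2.799500/2)=0.170214, s=sin(2.799500/2)=0.985407; N=√[2·24·120·1]=75.894664
k∈{3,4} keeps every argument non-negative
  k=3: (−1)^0·75.8947/(12)·0.1702^3·0.9854^3 = +0.029844
  k=4: (−1)^1·75.8947/(24)·0.1702^1·0.9854^5 = -0.500118
d^3_{-1,2}(2.7995) = +0.029844 -0.500118 = -0.470274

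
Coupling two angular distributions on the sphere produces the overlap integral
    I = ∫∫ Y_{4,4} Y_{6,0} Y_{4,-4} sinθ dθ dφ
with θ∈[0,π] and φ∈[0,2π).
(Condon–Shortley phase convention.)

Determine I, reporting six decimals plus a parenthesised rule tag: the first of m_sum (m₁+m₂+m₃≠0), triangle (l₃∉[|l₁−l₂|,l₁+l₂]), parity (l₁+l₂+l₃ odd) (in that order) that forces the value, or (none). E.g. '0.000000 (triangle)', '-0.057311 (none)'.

m-sum 0 ✓  L=14 even ✓  2≤4≤10 ✓
Π(2lᵢ+1) = 9×13×9 = 1053
triangle coeff Δ(4,6,4) = 1/1261260
Σ_t [2,4]: t=2:+1/4608 t=3:−1/1296 t=4:+1/4608 = -7/20736
(3j)²=20/1287 [(4 6 4; 0 0 0)], sign=-1
Σ_t [0,0]: t=0:+1/1036800 = 1/1036800
(3j)²=4/6435 [(4 6 4; 4 0 -4)], sign=+1
⇒ 4πI² = 16/1573
I = (-1)√(16/1573/(4π)) = -0.02845055
No selection rule forces the value: the integral is nonzero (none).

-0.028451 (none)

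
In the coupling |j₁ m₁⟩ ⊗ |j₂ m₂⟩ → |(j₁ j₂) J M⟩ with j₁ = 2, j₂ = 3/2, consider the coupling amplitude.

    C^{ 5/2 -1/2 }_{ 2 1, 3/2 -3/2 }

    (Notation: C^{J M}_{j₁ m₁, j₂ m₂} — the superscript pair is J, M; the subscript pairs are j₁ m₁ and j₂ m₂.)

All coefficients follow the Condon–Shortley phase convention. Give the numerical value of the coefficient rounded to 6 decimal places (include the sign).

+√(27/70) = +0.621059

triangle: 1!·3!·2!/7! = 12/5040
(j±m)!: 3!·1!·0!·3!·2!·3! = 432
prefactor² = (2J+1)·Δ·N² = 216/35
  k=0: +1/(0!·1!·1!·0!·2!·2!) = 1/4
Σ = 1/4  ⇒  CG² = 216/35·(1/4)² = 27/70
CG = +√(27/70) = +0.621059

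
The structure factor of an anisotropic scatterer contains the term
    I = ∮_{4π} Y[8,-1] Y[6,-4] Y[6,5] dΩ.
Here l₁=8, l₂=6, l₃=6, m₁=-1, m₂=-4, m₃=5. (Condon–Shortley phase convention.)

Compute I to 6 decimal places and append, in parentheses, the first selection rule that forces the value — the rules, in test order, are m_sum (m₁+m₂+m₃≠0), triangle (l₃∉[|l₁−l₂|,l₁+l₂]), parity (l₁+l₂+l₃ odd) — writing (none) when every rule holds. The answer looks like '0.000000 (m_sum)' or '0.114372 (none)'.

Rules hold: Σm=0, L=20 even, 2≤6≤14.
N = 17·13·13 = 2873
Δ = 8!·8!·4!/21! = 1/1309458150
Racah Σ t=2..6: t=2:+1/49766400 t=3:−1/3110400 t=4:+1/1327104 t=5:−1/3110400 t=6:+1/49766400 = 1/6635520
⇒ 3j(8 6 6; 0 0 0)² = 350/46189, sgn +1
Racah Σ t=1..2: t=1:−1/1219276800 t=2:+1/174182400 = 1/203212800
⇒ 3j(8 6 6; -1 -4 5)² = 288/29393, sgn -1
4πI² = N·(3j₀)²·(3jₘ)² = 14400/67507
I = -1·√(0.213311/4π) = -0.13028725
No selection rule forces the value: the integral is nonzero (none).

-0.130287 (none)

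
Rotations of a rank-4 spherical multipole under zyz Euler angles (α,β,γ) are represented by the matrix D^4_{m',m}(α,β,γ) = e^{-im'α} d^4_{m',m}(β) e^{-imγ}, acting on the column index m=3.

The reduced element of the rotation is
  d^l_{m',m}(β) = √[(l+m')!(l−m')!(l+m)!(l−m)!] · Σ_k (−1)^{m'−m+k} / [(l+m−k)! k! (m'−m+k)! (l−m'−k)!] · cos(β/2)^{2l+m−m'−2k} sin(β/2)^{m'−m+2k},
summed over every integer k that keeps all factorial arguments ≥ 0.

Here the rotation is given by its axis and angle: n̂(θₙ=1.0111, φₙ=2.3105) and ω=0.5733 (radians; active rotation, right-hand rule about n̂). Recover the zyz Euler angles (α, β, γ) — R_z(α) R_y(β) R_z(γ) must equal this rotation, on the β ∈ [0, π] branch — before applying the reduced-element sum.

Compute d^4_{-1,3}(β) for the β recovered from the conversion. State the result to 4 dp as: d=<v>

Axis–angle → zyz. n̂ = (sinθₙcosφₙ, sinθₙsinφₙ, cosθₙ) = (-0.571217, +0.625960, +0.530929), ω = 0.5733.
R = I cosω + sinω [n̂]ₓ + (1−cosω) n̂n̂ᵀ gives
  R = [+0.892284, -0.345148, +0.291036; +0.230812, +0.902762, +0.362968; -0.388014, -0.256696, +0.885185]
β = atan2(√(R₁₃²+R₂₃²), R₃₃) = 0.483905; α = atan2(R₂₃, R₁₃) mod 2π = 0.894945; γ = atan2(R₃₂, −R₃₁) mod 2π = 5.698723
d^4_{-1,3}(β=0.4839) via the finite sum:
Half-angle: c=0.970872, s=0.239599. N=√(6·120·5040·1)=1904.940944
k: max(0,(3)−(-1))=4 … min(4+(3),4−(-1))=5
  k=4: (−1)^0·1904.9409/(144)·0.9709^4·0.2396^4 = +0.038735
  k=5: (−1)^1·1904.9409/(240)·0.9709^2·0.2396^6 = -0.001415
d^4_{-1,3}(0.4839) = +0.038735 -0.001415 = +0.037320

d=0.0373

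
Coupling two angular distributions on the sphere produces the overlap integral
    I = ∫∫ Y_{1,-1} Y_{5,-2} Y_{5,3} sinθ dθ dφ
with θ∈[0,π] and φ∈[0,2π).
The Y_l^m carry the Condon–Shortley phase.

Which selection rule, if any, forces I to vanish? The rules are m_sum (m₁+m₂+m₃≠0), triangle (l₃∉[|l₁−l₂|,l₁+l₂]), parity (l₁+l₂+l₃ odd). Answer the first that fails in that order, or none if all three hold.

Σmᵢ = 0  ✓
l₃∈[|l₁−l₂|,l₁+l₂]=[4,6], have l₃=5  ✓
Σlᵢ = 11 ⇒ odd  ✗

parity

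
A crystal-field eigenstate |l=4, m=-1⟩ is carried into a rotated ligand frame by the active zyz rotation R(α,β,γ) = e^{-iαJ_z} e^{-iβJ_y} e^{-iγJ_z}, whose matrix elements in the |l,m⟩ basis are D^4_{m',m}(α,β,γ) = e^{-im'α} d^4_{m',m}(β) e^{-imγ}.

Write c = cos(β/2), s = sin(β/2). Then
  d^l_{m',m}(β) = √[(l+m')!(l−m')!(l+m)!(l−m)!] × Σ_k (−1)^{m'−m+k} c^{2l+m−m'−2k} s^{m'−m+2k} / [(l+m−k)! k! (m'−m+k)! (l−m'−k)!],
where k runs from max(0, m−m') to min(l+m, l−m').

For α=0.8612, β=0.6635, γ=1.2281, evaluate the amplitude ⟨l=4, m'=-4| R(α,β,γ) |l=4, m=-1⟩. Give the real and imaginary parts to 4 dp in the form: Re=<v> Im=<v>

Re=-0.0077 Im=-0.1952

D^4_{-4,-1}(0.8612,0.6635,1.2281) = e^{-i·-4·0.8612}·d^4_{-4,-1}(0.6635)·e^{-i·-1·1.2281}. Compute d first:
c=cos(0.663500/2)=0.945474, s=sin(0.663500/2)=0.325698; N=√[1·40320·6·120]=5387.986637
k: max(0,(-1)−(-4))=3 … min(4+(-1),4−(-4))=3
  k=3: (−1)^0·5387.9866/(720)·0.9455^5·0.3257^3 = +0.195338
d^4_{-4,-1}(0.6635) = +0.195338
Attach z-rotation phases: D = e^{-i(-4)(0.8612)}·(+0.195338)·e^{-i(-1)(1.2281)} = -0.007712-0.195186i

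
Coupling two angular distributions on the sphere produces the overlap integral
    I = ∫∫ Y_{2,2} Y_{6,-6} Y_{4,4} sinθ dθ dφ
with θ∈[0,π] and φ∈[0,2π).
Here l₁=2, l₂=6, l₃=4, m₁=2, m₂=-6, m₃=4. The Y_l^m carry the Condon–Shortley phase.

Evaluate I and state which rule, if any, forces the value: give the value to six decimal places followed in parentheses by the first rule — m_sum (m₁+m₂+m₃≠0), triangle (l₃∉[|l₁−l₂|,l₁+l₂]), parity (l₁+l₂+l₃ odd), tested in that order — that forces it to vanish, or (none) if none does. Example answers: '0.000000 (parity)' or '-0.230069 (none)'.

0.353849 (none)

m-sum 0 ✓  L=12 even ✓  4≤4≤8 ✓
Π(2lᵢ+1) = 5×13×9 = 585
triangle coeff Δ(2,6,4) = 1/6435
Σ_t [2,2]: t=2:+1/2304 = 1/2304
(3j)²=5/143 [(2 6 4; 0 0 0)], sign=+1
Σ_t [0,0]: t=0:+1/967680 = 1/967680
(3j)²=1/13 [(2 6 4; 2 -6 4)], sign=+1
⇒ 4πI² = 225/143
I = (+1)√(225/143/(4π)) = 0.35384927
No selection rule forces the value: the integral is nonzero (none).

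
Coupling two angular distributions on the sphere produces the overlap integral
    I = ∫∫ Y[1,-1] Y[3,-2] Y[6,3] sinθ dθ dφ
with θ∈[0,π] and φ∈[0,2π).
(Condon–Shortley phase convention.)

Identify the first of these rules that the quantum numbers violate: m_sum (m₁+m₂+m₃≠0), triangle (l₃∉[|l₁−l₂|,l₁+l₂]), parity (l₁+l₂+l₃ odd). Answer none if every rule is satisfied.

m₁+m₂+m₃ = -1 − 2 + 3 = 0  ✓
triangle: need |l₁−l₂| ≤ l₃ ≤ l₁+l₂ = [2,4]; l₃=6 is outside  ✗
parity: l₁+l₂+l₃ = 10 is even

triangle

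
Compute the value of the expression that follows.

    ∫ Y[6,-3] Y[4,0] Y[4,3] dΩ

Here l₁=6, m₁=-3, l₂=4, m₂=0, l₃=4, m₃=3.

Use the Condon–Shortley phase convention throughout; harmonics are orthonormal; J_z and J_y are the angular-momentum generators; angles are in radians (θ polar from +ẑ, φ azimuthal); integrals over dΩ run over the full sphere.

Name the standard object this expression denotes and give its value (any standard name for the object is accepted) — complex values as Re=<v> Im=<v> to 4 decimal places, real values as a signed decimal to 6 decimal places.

This is a Gaunt coefficient — the integral of a triple product of spherical harmonics over the sphere.
Rules hold: Σm=0, L=14 even, 2≤4≤10.
N = 13·9·9 = 1053
Δ = 6!·6!·2!/15! = 1/1261260
Racah Σ t=2..4: t=2:+1/4608 t=3:−1/1296 t=4:+1/4608 = -7/20736
⇒ 3j(6 4 4; 0 0 0)² = 20/1287, sgn -1
Racah Σ t=3..4: t=3:−1/25920 t=4:+1/11520 = 1/20736
⇒ 3j(6 4 4; -3 0 3)² = 5/429, sgn -1
4πI² = N·(3j₀)²·(3jₘ)² = 300/1573
I = +1·√(0.190718/4π) = 0.12319450

Gaunt coefficient, +0.123195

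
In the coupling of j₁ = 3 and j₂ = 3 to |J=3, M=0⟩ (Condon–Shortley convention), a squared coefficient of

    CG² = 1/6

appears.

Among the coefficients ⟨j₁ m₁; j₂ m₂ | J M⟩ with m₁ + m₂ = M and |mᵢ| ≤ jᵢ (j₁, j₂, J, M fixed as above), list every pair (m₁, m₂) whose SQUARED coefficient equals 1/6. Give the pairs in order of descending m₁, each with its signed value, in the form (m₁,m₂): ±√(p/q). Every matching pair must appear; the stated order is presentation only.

Admissible pairs with m₁+m₂ = M = 0: (-3,3), (-2,2), (-1,1), (0,0), (1,-1), (2,-2), (3,-3)
  (m₁,m₂)=(3,-3): CG² = 1/6, CG = +√(1/6)   ← matches the target
  (m₁,m₂)=(2,-2): CG² = 1/6, CG = +√(1/6)   ← matches the target
  (m₁,m₂)=(1,-1): CG² = 1/6, CG = −√(1/6)   ← matches the target
  (m₁,m₂)=(0,0): CG² = 0/1, CG = 0
  (m₁,m₂)=(-1,1): CG² = 1/6, CG = +√(1/6)   ← matches the target
  (m₁,m₂)=(-2,2): CG² = 1/6, CG = −√(1/6)   ← matches the target
  (m₁,m₂)=(-3,3): CG² = 1/6, CG = −√(1/6)   ← matches the target
Pairs with CG² = 1/6: (3,-3): +√(1/6); (2,-2): +√(1/6); (1,-1): −√(1/6); (-1,1): +√(1/6); (-2,2): −√(1/6); (-3,3): −√(1/6)

(3,-3): +√(1/6); (2,-2): +√(1/6); (1,-1): −√(1/6); (-1,1): +√(1/6); (-2,2): −√(1/6); (-3,3): −√(1/6)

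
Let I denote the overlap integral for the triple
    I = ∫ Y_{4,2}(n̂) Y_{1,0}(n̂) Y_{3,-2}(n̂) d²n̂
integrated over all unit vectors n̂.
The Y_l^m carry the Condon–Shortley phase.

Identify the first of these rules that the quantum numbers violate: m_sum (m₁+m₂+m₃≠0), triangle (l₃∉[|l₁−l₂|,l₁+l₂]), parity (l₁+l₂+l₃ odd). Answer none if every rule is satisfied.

azimuthal sum: 2 + 0 − 2 = 0  ✓
3 ≤ 3 ≤ 5 (triangle on l)  ✓
L = 4 + 1 + 3 = 8 (even)  ✓

none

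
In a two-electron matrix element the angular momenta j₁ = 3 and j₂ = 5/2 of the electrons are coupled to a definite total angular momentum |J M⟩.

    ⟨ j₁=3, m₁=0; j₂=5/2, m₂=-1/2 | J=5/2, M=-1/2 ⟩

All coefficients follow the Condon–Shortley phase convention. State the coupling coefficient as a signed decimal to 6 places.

-0.276026  (= −√(8/105))

√[6·3!3!2!/9! · 3!3!2!3!2!3!] = √(216/35)
  +(−1)^0/∏(0,3,3,2,0,0)! = 1/72  (running 1/72)
  +(−1)^1/∏(1,2,2,1,1,1)! = -1/4  (running -17/72)
  +(−1)^2/∏(2,1,1,0,2,2)! = 1/8  (running -1/9)
⟨..|..⟩ = √(216/35)·(-1/9) = -0.276026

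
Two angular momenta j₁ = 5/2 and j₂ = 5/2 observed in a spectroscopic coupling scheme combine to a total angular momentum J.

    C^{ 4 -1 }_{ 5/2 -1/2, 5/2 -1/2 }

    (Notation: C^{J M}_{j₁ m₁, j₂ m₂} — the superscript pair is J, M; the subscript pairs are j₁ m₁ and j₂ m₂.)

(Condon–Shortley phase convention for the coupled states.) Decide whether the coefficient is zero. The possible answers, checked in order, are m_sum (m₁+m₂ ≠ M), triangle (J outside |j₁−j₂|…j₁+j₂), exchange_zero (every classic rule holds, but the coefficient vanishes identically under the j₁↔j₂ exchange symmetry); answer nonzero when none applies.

m-sum: m₁+m₂ = -1/2+(-1/2) = -1, M = -1  ✓
triangle: |j₁−j₂| = 0 ≤ J = 4 ≤ j₁+j₂ = 5  ✓
exchange: j₁=j₂ and m₁=m₂, and (−1)^(j₁+j₂−J) = (−1)^1 = −1 forces ⟨j₁m₁;j₂m₂|JM⟩ = −⟨j₂m₂;j₁m₁|JM⟩ = −⟨j₁m₁;j₂m₂|JM⟩ ⇒ the coefficient vanishes identically
Racah sum check: Σ_k collapses to 0 ⇒ CG = 0

exchange_zero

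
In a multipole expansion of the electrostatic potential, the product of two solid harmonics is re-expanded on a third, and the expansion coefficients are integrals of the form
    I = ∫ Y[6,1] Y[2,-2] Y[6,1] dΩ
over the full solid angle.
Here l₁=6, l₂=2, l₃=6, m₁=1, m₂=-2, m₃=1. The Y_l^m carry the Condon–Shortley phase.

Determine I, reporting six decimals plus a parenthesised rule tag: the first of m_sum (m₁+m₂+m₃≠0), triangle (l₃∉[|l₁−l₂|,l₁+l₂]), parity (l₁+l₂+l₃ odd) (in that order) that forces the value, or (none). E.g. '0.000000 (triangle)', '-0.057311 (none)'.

Checks pass: Σm=0; 14 even; l₃=6∈[4,8].
(2·6+1)(2·2+1)(2·6+1) = 845
Δ: 2! 10! 2! / 15! → 1/90090
sum: t=0:+1/69120 t=1:−1/14400 t=2:+1/69120 = -7/172800
3j²(6 2 6; 0 0 0) = Δ·Π!·Σ² = 14/715  (sign -1)
sum: t=0:+1/57600 = 1/57600
3j²(6 2 6; 1 -2 1) = Δ·Π!·Σ² = 21/715  (sign -1)
combine: 4πI² = 845·14/715·21/715 = 294/605
take √, sign +1: I = 0.19664868
No selection rule forces the value: the integral is nonzero (none).

0.196649 (none)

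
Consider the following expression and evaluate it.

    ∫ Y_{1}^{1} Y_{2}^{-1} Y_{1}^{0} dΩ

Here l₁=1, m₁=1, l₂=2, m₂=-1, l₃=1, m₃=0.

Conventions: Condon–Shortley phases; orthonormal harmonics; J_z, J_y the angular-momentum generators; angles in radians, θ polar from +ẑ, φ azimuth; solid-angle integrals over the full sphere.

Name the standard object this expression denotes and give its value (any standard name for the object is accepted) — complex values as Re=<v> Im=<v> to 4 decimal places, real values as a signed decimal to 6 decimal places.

Gaunt coefficient, -0.218510

This is a Gaunt coefficient — the integral of a triple product of spherical harmonics over the sphere.
Rules hold: Σm=0, L=4 even, 1≤1≤3.
N = 3·5·3 = 45
Δ = 2!·0!·2!/5! = 1/30
Racah Σ t=1..1: t=1:−1/1 = -1/1
⇒ 3j(1 2 1; 0 0 0)² = 2/15, sgn +1
Racah Σ t=0..0: t=0:+1/2 = 1/2
⇒ 3j(1 2 1; 1 -1 0)² = 1/10, sgn -1
4πI² = N·(3j₀)²·(3jₘ)² = 3/5
I = -1·√(0.6/4π) = -0.21850969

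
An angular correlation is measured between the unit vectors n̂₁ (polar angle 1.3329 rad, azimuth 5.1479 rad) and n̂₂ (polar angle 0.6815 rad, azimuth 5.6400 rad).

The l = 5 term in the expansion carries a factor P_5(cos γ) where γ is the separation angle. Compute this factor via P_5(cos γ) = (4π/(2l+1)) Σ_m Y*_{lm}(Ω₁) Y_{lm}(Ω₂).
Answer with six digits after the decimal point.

-0.395086

Addition theorem: P_5(cos γ) = (4π/11) Σ_m Y*_{lm}(Ω₁) Y_{lm}(Ω₂), m = −5…5:
  m=-5: Y*=0.33053 + 0.22942j  Y=-0.04592 - 0.00342j  product -0.01439 - 0.01167j
  m=-4: Y*=-0.05258 + 0.30402j  Y=-0.15125 + 0.09670j  product -0.02145 - 0.05107j
  m=-3: Y*=0.15331 - 0.04148j  Y=-0.13447 + 0.35860j  product -0.00574 + 0.06056j
  m=-2: Y*=0.20246 + 0.24048j  Y=0.11864 + 0.40582j  product -0.07357 + 0.11070j
  m=-1: Y*=0.03772 - 0.08107j  Y=0.03157 + 0.02366j  product 0.00311 - 0.00167j
  m=+0: Y*=0.31162 + 0.00000j  Y=-0.39071 + 0.00000j  product -0.12175 + 0.00000j
  m=+1: Y*=-0.03772 - 0.08107j  Y=-0.03157 + 0.02366j  product 0.00311 + 0.00167j
  m=+2: Y*=0.20246 - 0.24048j  Y=0.11864 - 0.40582j  product -0.07357 - 0.11070j
  m=+3: Y*=-0.15331 - 0.04148j  Y=0.13447 + 0.35860j  product -0.00574 - 0.06056j
  m=+4: Y*=-0.05258 - 0.30402j  Y=-0.15125 - 0.09670j  product -0.02145 + 0.05107j
  m=+5: Y*=-0.33053 + 0.22942j  Y=0.04592 - 0.00342j  product -0.01439 + 0.01167j
Accumulated sum -0.34584 - 0.00000j; after 4π/(2l+1) scaling, -0.39509 - 0.00000j ⇒ P_5 = -0.395086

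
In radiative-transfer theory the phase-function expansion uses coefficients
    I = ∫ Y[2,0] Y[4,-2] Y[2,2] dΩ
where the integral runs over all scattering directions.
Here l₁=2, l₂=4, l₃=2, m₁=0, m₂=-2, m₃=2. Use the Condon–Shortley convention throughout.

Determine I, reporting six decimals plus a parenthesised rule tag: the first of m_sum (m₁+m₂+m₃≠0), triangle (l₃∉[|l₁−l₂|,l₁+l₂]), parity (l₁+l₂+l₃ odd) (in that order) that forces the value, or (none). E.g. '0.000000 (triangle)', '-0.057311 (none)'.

0.156078 (none)

Checks pass: Σm=0; 8 even; l₃=2∈[2,6].
(2·2+1)(2·4+1)(2·2+1) = 225
Δ: 4! 0! 4! / 9! → 1/630
sum: t=2:+1/16 = 1/16
3j²(2 4 2; 0 0 0) = Δ·Π!·Σ² = 2/35  (sign +1)
sum: t=2:+1/96 = 1/96
3j²(2 4 2; 0 -2 2) = Δ·Π!·Σ² = 1/42  (sign +1)
combine: 4πI² = 225·2/35·1/42 = 15/49
take √, sign +1: I = 0.15607835
No selection rule forces the value: the integral is nonzero (none).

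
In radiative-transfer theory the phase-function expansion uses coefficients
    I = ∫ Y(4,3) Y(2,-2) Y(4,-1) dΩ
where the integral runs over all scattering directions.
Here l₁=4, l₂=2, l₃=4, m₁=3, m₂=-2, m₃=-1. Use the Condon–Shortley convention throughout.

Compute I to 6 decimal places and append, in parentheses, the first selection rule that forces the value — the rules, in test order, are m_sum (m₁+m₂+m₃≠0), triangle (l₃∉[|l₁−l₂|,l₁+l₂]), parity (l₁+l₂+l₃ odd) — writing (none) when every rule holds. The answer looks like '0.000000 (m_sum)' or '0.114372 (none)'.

Rules hold: Σm=0, L=10 even, 2≤4≤6.
N = 9·5·9 = 405
Δ = 2!·6!·2!/11! = 1/13860
Racah Σ t=0..2: t=0:+1/192 t=1:−1/36 t=2:+1/192 = -5/288
⇒ 3j(4 2 4; 0 0 0)² = 20/693, sgn -1
Racah Σ t=0..0: t=0:+1/480 = 1/480
⇒ 3j(4 2 4; 3 -2 -1)² = 3/110, sgn -1
4πI² = N·(3j₀)²·(3jₘ)² = 270/847
I = +1·√(0.318772/4π) = 0.15927046
No selection rule forces the value: the integral is nonzero (none).

0.159270 (none)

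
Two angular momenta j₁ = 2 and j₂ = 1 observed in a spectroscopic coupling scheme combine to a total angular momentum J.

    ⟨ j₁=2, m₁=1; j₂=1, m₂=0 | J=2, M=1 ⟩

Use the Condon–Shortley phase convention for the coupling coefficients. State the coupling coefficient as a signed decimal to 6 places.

√[5·1!3!1!/6! · 3!1!1!1!3!1!] = √(3/2)
  +(−1)^0/∏(0,1,1,1,2,0)! = 1/2  (running 1/2)
  +(−1)^1/∏(1,0,0,0,3,1)! = -1/6  (running 1/3)
⟨..|..⟩ = √(3/2)·(1/3) = +0.408248

+√(1/6) ≈ +0.408248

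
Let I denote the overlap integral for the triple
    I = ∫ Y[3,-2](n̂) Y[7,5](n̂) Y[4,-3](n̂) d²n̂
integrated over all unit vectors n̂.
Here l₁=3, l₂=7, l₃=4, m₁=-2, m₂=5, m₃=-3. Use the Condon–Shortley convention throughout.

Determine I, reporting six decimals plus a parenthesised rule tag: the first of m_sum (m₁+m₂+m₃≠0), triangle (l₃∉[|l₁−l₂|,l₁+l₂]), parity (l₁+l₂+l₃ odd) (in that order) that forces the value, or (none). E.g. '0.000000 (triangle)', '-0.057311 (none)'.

-0.268170 (none)

Rules hold: Σm=0, L=14 even, 4≤4≤10.
N = 7·15·9 = 945
Δ = 6!·0!·8!/15! = 1/45045
Racah Σ t=3..3: t=3:−1/20736 = -1/20736
⇒ 3j(3 7 4; 0 0 0)² = 35/1287, sgn -1
Racah Σ t=5..5: t=5:−1/604800 = -1/604800
⇒ 3j(3 7 4; -2 5 -3)² = 16/455, sgn +1
4πI² = N·(3j₀)²·(3jₘ)² = 1680/1859
I = -1·√(0.903712/4π) = -0.26816989
No selection rule forces the value: the integral is nonzero (none).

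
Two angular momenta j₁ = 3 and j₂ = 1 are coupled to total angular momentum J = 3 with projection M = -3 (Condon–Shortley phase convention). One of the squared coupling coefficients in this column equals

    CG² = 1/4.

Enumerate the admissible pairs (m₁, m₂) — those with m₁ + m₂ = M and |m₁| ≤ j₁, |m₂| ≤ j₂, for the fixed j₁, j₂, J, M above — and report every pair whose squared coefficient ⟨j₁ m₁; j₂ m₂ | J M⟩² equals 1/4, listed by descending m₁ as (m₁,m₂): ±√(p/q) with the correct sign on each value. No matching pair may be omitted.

(-2,-1): +√(1/4)

Admissible pairs with m₁+m₂ = M = -3: (-3,0), (-2,-1)
  (m₁,m₂)=(-2,-1): CG² = 1/4, CG = +√(1/4)   ← matches the target
  (m₁,m₂)=(-3,0): CG² = 3/4, CG = −√(3/4)
Pairs with CG² = 1/4: (-2,-1): +√(1/4)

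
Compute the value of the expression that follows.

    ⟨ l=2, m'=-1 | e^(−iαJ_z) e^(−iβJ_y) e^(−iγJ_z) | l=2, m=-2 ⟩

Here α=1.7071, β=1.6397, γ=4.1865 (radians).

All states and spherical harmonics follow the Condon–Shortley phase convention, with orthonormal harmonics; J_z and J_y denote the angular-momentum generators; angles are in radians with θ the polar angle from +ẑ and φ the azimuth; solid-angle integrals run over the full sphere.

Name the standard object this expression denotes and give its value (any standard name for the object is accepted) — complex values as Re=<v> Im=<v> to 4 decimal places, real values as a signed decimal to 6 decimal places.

This is a Wigner D-matrix element — the rotation-matrix element ⟨l m'| R(α,β,γ) |l m⟩ in the angular-momentum basis.
First d^2_{-1,-2}(β=1.6397), then the phase factors e^{-i(-1)α} and e^{-i(-2)γ}:
With c≡cos(β/2)=0.682331 and s≡sin(β/2)=0.731043, N=[1·6·1·24]^{1/2}=12.000000
k: max(0,(-2)−(-1))=0 … min(2+(-2),2−(-1))=0
  k=0: (−1)^1·12.0000/(6)·0.6823^3·0.7310^1 = -0.464471
d^2_{-1,-2}(1.6397) = -0.464471
Attach z-rotation phases: D = e^{-i(-1)(1.7071)}·(-0.464471)·e^{-i(-2)(4.1865)} = +0.368256+0.283055i

Wigner D-matrix element, Re=0.3683 Im=0.2831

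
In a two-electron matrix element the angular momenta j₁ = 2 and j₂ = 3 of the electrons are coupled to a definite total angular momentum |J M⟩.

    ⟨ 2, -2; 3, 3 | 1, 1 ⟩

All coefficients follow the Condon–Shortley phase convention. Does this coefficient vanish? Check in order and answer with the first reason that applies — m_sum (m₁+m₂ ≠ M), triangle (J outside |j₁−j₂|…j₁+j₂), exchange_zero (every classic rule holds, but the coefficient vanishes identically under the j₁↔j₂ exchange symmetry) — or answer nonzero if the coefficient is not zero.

nonzero

m-sum: m₁+m₂ = -2+3 = 1, M = 1  ✓
triangle: |j₁−j₂| = 1 ≤ J = 1 ≤ j₁+j₂ = 5  ✓
exchange: j₁≠j₂ or m₁≠m₂ — the exchange symmetry imposes no constraint here
value check: CG = +√(3/7) = +0.654654 ≠ 0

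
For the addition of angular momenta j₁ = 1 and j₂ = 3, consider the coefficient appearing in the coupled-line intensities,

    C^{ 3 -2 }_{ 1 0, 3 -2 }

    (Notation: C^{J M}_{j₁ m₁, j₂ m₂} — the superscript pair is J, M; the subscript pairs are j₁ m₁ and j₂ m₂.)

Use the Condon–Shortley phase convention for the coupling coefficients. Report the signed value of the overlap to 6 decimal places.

+√(1/3) = +0.577350

j₁+j₂−J=1  J+j₁−j₂=1  J−j₁+j₂=5  j₁+j₂+J+1=8
(j₁±m₁, j₂±m₂, J±M) = (1,1,1,5,1,5)
P² = 300
sum k=0..1:
  [0] +1/24 = 1/24
  [1] −1/120 = -1/120
S = 1/30
C² = P²·S² = 1/3 ; C = +0.577350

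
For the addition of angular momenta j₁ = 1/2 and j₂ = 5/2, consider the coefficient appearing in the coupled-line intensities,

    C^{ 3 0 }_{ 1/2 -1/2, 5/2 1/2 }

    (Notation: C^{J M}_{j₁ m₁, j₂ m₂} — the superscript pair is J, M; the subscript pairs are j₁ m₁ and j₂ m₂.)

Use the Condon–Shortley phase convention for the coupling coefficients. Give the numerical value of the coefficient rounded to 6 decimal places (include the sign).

+√(1/2) ≈ +0.707107

triangle: 0!·1!·5!/7! = 120/5040
(j±m)!: 0!·1!·3!·2!·3!·3! = 432
prefactor² = (2J+1)·Δ·N² = 72
  k=0: +1/(0!·0!·1!·3!·0!·2!) = 1/12
Σ = 1/12  ⇒  CG² = 72·(1/12)² = 1/2
CG = +√(1/2) = +0.707107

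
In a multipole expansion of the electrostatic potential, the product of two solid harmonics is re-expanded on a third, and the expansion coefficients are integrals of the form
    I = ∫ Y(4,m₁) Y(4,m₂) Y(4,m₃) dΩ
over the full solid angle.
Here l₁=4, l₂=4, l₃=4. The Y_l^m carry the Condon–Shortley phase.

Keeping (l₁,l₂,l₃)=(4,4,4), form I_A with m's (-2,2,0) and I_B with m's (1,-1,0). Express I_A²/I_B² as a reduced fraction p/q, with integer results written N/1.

Shared (l₁,l₂,l₃)=(4,4,4): N and (l;000)² cancel in I_A²/I_B².
A: Δ = 4!·4!·4!/13! = 1/450450; Racah Σ t=2..4: t=2:+1/2304 t=3:−1/216 t=4:+1/384 = -11/6912; ⇒ 3j(4 4 4; -2 2 0)² = 11/1638, sgn -1
B: Δ = 4!·4!·4!/13! = 1/450450; Racah Σ t=0..3: t=0:+1/864 t=1:−1/96 t=2:+1/144 t=3:−1/3456 = -1/384; ⇒ 3j(4 4 4; 1 -1 0)² = 9/2002, sgn -1
I_A²/I_B² = (11/1638)/(9/2002) = 121/81

121/81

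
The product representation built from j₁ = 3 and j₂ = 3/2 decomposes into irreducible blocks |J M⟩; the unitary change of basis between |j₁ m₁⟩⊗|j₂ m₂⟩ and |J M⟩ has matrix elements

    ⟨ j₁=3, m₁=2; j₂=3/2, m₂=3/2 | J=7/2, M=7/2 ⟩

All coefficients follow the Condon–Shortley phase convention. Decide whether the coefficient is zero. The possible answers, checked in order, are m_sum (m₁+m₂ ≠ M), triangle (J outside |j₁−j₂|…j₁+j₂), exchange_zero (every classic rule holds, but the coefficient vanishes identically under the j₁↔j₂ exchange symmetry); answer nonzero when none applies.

m-sum: m₁+m₂ = 2+3/2 = 7/2, M = 7/2  ✓
triangle: |j₁−j₂| = 3/2 ≤ J = 7/2 ≤ j₁+j₂ = 9/2  ✓
exchange: j₁≠j₂ or m₁≠m₂ — the exchange symmetry imposes no constraint here
value check: CG = −√(1/3) = -0.577350 ≠ 0

nonzero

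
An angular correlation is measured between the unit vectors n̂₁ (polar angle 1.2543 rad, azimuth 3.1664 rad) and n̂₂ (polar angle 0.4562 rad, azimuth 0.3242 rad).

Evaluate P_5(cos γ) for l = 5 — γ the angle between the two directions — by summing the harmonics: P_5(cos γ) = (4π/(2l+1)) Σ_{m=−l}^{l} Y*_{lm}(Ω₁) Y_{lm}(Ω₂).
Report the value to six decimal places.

Expand P_5 via completeness: Σ_{m} conj(Y_{5,m}) at Ω₁ times Y_{5,m} at Ω₂ —
  m=-5: Y*=-0.357000-0.044510i  Y=-0.000386-0.007692i  product -0.000204+0.002763i
  m=-4: Y*=+0.370762+0.036912i  Y=+0.013428-0.047777i  product +0.006742-0.017218i
  m=-3: Y*=+0.037951+0.002830i  Y=+0.104159-0.152840i  product +0.004385-0.005506i
  m=-2: Y*=-0.337525-0.016760i  Y=+0.333674-0.252819i  product -0.116861+0.079740i
  m=-1: Y*=+0.048416+0.001201i  Y=+0.448968-0.150879i  product +0.021918-0.006766i
  m=+0: Y*=+0.320690-0.000000i  Y=-0.052003+0.000000i  product -0.016677+0.000000i
  m=+1: Y*=-0.048416+0.001201i  Y=-0.448968-0.150879i  product +0.021918+0.006766i
  m=+2: Y*=-0.337525+0.016760i  Y=+0.333674+0.252819i  product -0.116861-0.079740i
  m=+3: Y*=-0.037951+0.002830i  Y=-0.104159-0.152840i  product +0.004385+0.005506i
  m=+4: Y*=+0.370762-0.036912i  Y=+0.013428+0.047777i  product +0.006742+0.017218i
  m=+5: Y*=+0.357000-0.044510i  Y=+0.000386-0.007692i  product -0.000204-0.002763i
Total Σ_m = -0.184714+0.000000i. Multiply by 1.142397: -0.211017+0.000000i. P_5(cos γ) = -0.211017

-0.211017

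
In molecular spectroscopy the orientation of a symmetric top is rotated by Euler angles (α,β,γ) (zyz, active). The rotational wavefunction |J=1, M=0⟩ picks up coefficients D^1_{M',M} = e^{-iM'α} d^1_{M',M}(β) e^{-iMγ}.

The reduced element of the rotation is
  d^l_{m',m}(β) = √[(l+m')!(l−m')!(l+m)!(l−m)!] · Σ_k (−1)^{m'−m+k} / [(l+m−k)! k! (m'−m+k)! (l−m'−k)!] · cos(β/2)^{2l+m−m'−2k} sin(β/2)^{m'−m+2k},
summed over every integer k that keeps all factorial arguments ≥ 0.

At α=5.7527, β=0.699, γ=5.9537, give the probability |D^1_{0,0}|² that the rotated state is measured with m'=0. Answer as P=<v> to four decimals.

P=0.5860

Split into d^1_{0,0}(β=0.6990) × two z-phases.
With c≡cos(β/2)=0.939544 and s≡sin(β/2)=0.342428, N=[1·1·1·1]^{1/2}=1.000000
The bounds max(0,m−m')=0 and min(l+m,l−m')=1 give 2 terms
  k=0: (−1)^0·1.0000/(1)·0.9395^2·0.3424^0 = +0.882743
  k=1: (−1)^1·1.0000/(1)·0.9395^0·0.3424^2 = -0.117257
d^1_{0,0}(0.6990) = +0.882743 -0.117257 = +0.765486
|D^1_{0,0}|² = |d^1_{0,0}(β)|² = (+0.765486)² = 0.585969 (the z-rotation phases have unit modulus)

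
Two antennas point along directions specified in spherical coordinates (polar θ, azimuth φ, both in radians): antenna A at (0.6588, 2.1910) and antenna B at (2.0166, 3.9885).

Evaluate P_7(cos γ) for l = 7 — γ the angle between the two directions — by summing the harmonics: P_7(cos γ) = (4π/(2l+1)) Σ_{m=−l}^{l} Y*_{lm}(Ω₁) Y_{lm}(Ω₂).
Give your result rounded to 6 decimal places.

-0.146925

Summing Y*_{l m}(θ₁,φ₁)·Y_{l m}(θ₂,φ₂) over m ∈ [−7, 7]; prefactor 4π/(2·7+1) = 0.837758:
  m=-7: Y*=-0.01501 + 0.00584j  Y=-0.22825 - 0.08457j  product 0.00392 - 0.00006j
  m=-6: Y*=0.06514 + 0.04265j  Y=-0.15701 - 0.40594j  product 0.00708 - 0.03314j
  m=-5: Y*=-0.00912 - 0.22468j  Y=0.14297 - 0.27606j  product -0.06333 - 0.02960j
  m=-4: Y*=-0.32995 + 0.25649j  Y=-0.11859 + 0.02978j  product 0.03149 - 0.04024j
  m=-3: Y*=0.42898 + 0.12793j  Y=-0.29008 - 0.19883j  product -0.09900 - 0.12240j
  m=-2: Y*=-0.03198 - 0.09326j  Y=-0.00342 - 0.02770j  product -0.00247 + 0.00121j
  m=-1: Y*=0.21006 - 0.29412j  Y=-0.21932 + 0.24811j  product 0.02690 + 0.11662j
  m=+0: Y*=-0.22159 + 0.00000j  Y=-0.06970 + 0.00000j  product 0.01544 + 0.00000j
  m=+1: Y*=-0.21006 - 0.29412j  Y=0.21932 + 0.24811j  product 0.02690 - 0.11662j
  m=+2: Y*=-0.03198 + 0.09326j  Y=-0.00342 + 0.02770j  product -0.00247 - 0.00121j
  m=+3: Y*=-0.42898 + 0.12793j  Y=0.29008 - 0.19883j  product -0.09900 + 0.12240j
  m=+4: Y*=-0.32995 - 0.25649j  Y=-0.11859 - 0.02978j  product 0.03149 + 0.04024j
  m=+5: Y*=0.00912 - 0.22468j  Y=-0.14297 - 0.27606j  product -0.06333 + 0.02960j
  m=+6: Y*=0.06514 - 0.04265j  Y=-0.15701 + 0.40594j  product 0.00708 + 0.03314j
  m=+7: Y*=0.01501 + 0.00584j  Y=0.22825 - 0.08457j  product 0.00392 + 0.00006j
Σ over m = -0.17538 - 0.00000j; ×(4π/15) → -0.14692 - 0.00000j. Real part: -0.146925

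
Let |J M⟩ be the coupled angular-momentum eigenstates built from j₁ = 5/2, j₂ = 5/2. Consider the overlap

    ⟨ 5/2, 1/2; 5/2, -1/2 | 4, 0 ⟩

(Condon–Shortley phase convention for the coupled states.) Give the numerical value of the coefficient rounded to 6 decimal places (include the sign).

+0.377964

j₁+j₂−J=1  J+j₁−j₂=4  J−j₁+j₂=4  j₁+j₂+J+1=10
(j₁±m₁, j₂±m₂, J±M) = (3,2,2,3,4,4)
P² = 20736/175
sum k=0..1:
  [0] +1/16 = 1/16
  [1] −1/36 = -1/36
S = 5/144
C² = P²·S² = 1/7 ; C = +0.377964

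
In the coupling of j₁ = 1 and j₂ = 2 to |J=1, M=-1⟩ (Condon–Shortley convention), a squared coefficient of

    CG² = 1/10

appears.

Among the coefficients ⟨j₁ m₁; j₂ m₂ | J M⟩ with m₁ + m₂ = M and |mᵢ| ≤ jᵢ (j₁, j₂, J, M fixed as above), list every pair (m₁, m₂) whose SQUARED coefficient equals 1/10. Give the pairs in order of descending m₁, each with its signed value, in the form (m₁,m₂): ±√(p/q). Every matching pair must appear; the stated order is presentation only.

(-1,0): +√(1/10)

Admissible pairs with m₁+m₂ = M = -1: (-1,0), (0,-1), (1,-2)
  (m₁,m₂)=(1,-2): CG² = 3/5, CG = +√(3/5)
  (m₁,m₂)=(0,-1): CG² = 3/10, CG = −√(3/10)
  (m₁,m₂)=(-1,0): CG² = 1/10, CG = +√(1/10)   ← matches the target
Pairs with CG² = 1/10: (-1,0): +√(1/10)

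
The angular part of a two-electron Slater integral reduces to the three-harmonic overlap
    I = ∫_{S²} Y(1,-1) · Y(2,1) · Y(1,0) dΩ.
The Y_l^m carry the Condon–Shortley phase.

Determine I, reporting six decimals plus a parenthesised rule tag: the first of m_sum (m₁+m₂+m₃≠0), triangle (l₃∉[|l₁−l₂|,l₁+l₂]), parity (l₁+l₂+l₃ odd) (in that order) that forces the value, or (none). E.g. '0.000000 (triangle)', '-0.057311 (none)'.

Checks pass: Σm=0; 4 even; l₃=1∈[1,3].
(2·1+1)(2·2+1)(2·1+1) = 45
Δ: 2! 0! 2! / 5! → 1/30
sum: t=1:−1/1 = -1/1
3j²(1 2 1; 0 0 0) = Δ·Π!·Σ² = 2/15  (sign +1)
sum: t=2:+1/2 = 1/2
3j²(1 2 1; -1 1 0) = Δ·Π!·Σ² = 1/10  (sign -1)
combine: 4πI² = 45·2/15·1/10 = 3/5
take √, sign -1: I = -0.21850969
No selection rule forces the value: the integral is nonzero (none).

-0.218510 (none)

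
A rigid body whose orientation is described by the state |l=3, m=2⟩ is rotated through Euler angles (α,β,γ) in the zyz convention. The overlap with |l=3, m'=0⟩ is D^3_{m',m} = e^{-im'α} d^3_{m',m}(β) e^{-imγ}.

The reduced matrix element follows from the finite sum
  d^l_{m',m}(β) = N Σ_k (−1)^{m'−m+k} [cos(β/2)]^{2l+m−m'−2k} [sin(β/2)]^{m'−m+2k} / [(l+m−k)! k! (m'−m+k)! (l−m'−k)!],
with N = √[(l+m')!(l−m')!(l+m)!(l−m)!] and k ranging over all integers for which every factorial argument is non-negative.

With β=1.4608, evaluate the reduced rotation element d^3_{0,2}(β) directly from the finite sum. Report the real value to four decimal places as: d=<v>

d=0.1485

d^3_{0,2}(β=1.4608) via the finite sum:
Half-angle: c=0.744908, s=0.667168. N=√(6·6·120·1)=65.726707
The bounds max(0,m−m')=2 and min(l+m,l−m')=3 give 2 terms
  k=2: (−1)^0·65.7267/(12)·0.7449^4·0.6672^2 = +0.750655
  k=3: (−1)^1·65.7267/(12)·0.7449^2·0.6672^4 = -0.602151
d^3_{0,2}(1.4608) = +0.750655 -0.602151 = +0.148504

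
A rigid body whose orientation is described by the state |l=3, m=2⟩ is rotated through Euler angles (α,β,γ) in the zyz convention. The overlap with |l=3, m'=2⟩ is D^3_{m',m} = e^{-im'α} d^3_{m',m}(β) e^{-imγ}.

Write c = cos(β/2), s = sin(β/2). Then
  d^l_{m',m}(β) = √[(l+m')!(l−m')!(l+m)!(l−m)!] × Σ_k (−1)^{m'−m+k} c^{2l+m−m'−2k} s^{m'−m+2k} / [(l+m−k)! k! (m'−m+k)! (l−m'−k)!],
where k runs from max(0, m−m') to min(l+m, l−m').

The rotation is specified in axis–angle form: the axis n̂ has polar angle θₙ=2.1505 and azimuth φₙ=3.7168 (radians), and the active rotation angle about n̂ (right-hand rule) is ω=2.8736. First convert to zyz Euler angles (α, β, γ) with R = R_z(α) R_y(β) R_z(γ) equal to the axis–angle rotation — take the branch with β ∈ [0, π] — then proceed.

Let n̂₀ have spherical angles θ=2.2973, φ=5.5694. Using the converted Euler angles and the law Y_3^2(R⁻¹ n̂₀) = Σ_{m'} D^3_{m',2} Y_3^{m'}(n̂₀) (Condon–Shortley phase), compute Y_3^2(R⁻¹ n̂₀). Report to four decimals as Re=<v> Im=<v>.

Re=0.1156 Im=-0.2345

Axis–angle → zyz. n̂ = (sinθₙcosφₙ, sinθₙsinφₙ, cosθₙ) = (-0.701995, -0.455131, -0.547776), ω = 2.8736.
R = I cosω + sinω [n̂]ₓ + (1−cosω) n̂n̂ᵀ gives
  R = [+0.003699, +0.772644, +0.634829; +0.482546, -0.557409, +0.675606; +0.875863, +0.303835, -0.374898]
β = atan2(√(R₁₃²+R₂₃²), R₃₃) = 1.955083; α = atan2(R₂₃, R₁₃) mod 2π = 0.816506; γ = atan2(R₃₂, −R₃₁) mod 2π = 2.807684
Need the full column D^3_{m',2} for m'=−3..3 at α=0.8165, β=1.9551, γ=2.8077.
cos(β/2)=0.559063, sin(β/2)=0.829125
d^3_{-3,2}: single k=5 term ⇒ +0.536583;  D = -0.536426+0.013015i
d^3_{-2,2}: k∈[4..5] ⇒ +0.738536 -0.324879 = +0.413658;  D = -0.275866+0.308238i
d^3_{-1,2}: k∈[3..4] ⇒ +0.629901 -0.692726 = -0.062826;  D = -0.005426-0.062591i
d^3_{0,2}: k∈[2..3] ⇒ +0.367826 -0.809026 = -0.441200;  D = -0.346419-0.273223i
d^3_{1,2}: k∈[1..2] ⇒ +0.143193 -0.629901 = -0.486707;  D = -0.481337+0.072101i
d^3_{2,2}: k∈[0..1] ⇒ +0.030533 -0.335778 = -0.305246;  D = -0.173763+0.250961i
d^3_{3,2}: single k=0 term ⇒ -0.110917;  D = +0.023220+0.108459i
Y_3^{m'}(θ=2.2973,φ=5.5694) and Σ D·Y over m':
  (-0.5364+0.0130i)·(-0.0941+0.1467i)  (-0.2759+0.3082i)·(-0.0541-0.3754i)  (-0.0054-0.0626i)·(+0.2203+0.1908i)  (-0.3464-0.2732i)·(+0.1968+0.0000i)  (-0.4813+0.0721i)·(-0.2203+0.1908i)  (-0.1738+0.2510i)·(-0.0541+0.3754i)  (+0.0232+0.1085i)·(+0.0941+0.1467i)
Y_3^2(R⁻¹ n̂) = +0.115552-0.234519i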